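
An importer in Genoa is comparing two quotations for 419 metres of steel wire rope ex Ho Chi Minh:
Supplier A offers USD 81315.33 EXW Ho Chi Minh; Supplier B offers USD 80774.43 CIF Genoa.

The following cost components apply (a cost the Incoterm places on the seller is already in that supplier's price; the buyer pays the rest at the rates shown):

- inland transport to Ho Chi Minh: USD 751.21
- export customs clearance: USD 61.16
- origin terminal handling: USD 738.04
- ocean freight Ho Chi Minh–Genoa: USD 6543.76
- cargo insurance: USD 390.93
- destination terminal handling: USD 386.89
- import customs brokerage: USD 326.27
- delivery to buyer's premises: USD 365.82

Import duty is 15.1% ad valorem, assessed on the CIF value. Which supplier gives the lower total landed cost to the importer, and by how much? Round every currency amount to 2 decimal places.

Supplier A (EXW):
CIF value = EXW price + inland to port + export clearance + origin terminal + freight + insurance = 81315.33 + 751.21 + 61.16 + 738.04 + 6543.76 + 390.93 = 89800.43
Import duty = 89800.43 × 15.1% = 13559.86
Buyer bears (A): 751.21 + 61.16 + 738.04 + 6543.76 + 390.93 + 386.89 + 326.27 + 365.82 = 9564.08
Landed cost (A) = invoice 81315.33 + 9564.08 + duty 13559.86 = 104439.27
Supplier B (CIF):
The CIF price already equals the CIF value: 80774.43
Import duty = 80774.43 × 15.1% = 12196.94
Buyer bears (B): 386.89 + 326.27 + 365.82 = 1078.98
Landed cost (B) = invoice 80774.43 + 1078.98 + duty 12196.94 = 94050.35
Difference = |104439.27 − 94050.35| = 10388.92

Supplier B is cheaper by USD 10388.92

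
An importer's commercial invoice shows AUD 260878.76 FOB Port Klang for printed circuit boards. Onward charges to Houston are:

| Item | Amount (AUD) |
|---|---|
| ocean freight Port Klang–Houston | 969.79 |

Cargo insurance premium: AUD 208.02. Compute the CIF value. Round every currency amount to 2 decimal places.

CIF value: AUD 262056.57

CIF = FOB price + freight + insurance
CIF = 260878.76 + 969.79 + 208.02 = 262056.57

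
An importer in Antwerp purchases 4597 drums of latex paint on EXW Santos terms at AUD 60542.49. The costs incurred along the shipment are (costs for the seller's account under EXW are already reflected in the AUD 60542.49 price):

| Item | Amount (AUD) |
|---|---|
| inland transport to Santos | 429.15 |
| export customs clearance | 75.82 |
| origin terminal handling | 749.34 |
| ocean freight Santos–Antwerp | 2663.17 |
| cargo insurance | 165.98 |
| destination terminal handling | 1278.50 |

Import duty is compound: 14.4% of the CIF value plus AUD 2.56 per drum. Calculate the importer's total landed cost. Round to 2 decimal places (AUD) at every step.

EXW: the seller makes goods available at their premises; the buyer bears all onward costs.
CIF value = EXW price + inland to port + export clearance + origin terminal + freight + insurance = 60542.49 + 429.15 + 75.82 + 749.34 + 2663.17 + 165.98 = 64625.95
Ad valorem component: 64625.95 × 14.4% = 9306.14
Specific component: 4597 × 2.56 = 11768.32
Import duty = 9306.14 + 11768.32 = 21074.46
Buyer bears: inland to port 429.15 + export clearance 75.82 + origin terminal 749.34 + freight 2663.17 + insurance 165.98 + destination terminal 1278.50 + duty 21074.46 = 26436.42
Landed cost = invoice 60542.49 + 26436.42 = 86978.91

Total landed cost: AUD 86978.91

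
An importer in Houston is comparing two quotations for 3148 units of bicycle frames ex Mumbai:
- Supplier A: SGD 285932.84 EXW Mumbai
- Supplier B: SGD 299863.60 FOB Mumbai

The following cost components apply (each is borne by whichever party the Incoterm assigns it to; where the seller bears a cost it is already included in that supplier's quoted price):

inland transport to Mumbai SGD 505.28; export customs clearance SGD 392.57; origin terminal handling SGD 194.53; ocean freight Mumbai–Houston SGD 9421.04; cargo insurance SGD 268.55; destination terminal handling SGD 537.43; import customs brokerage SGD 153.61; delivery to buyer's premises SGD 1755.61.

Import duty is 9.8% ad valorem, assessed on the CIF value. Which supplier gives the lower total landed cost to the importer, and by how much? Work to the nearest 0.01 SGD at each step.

Supplier A is cheaper by SGD 14096.54

Supplier A (EXW):
CIF value = EXW price + inland to port + export clearance + origin terminal + freight + insurance = 285932.84 + 505.28 + 392.57 + 194.53 + 9421.04 + 268.55 = 296714.81
Import duty = 296714.81 × 9.8% = 29078.05
Buyer bears (A): 505.28 + 392.57 + 194.53 + 9421.04 + 268.55 + 537.43 + 153.61 + 1755.61 = 13228.62
Landed cost (A) = invoice 285932.84 + 13228.62 + duty 29078.05 = 328239.51
Supplier B (FOB):
CIF value = FOB price + freight + insurance = 299863.60 + 9421.04 + 268.55 = 309553.19
Import duty = 309553.19 × 9.8% = 30336.21
Buyer bears (B): 9421.04 + 268.55 + 537.43 + 153.61 + 1755.61 = 12136.24
Landed cost (B) = invoice 299863.60 + 12136.24 + duty 30336.21 = 342336.05
Difference = |328239.51 − 342336.05| = 14096.54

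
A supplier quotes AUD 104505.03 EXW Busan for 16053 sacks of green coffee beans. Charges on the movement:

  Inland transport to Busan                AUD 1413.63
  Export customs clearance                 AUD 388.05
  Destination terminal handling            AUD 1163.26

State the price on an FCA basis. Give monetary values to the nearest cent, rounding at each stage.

Not relevant to the conversion: destination terminal — on the buyer under both terms; not part of either seller's price.
From EXW to FCA, the seller additionally bears: inland to port, export clearance.
FCA price = 104505.03 + 1413.63 + 388.05 = 106306.71

FCA price: AUD 106306.71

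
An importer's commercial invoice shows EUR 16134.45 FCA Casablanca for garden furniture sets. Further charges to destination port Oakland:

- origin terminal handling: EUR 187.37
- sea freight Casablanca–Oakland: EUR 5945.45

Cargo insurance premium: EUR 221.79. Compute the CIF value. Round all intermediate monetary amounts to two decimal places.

CIF value: EUR 22489.06

CIF = FCA price + pre-shipment costs + freight + insurance
CIF = 16134.45 + 187.37 + 5945.45 + 221.79 = 22489.06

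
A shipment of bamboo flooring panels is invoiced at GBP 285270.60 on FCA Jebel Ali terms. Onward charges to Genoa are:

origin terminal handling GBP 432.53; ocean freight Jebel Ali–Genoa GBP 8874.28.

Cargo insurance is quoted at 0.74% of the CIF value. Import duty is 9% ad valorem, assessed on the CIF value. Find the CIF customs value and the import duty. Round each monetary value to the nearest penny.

Let C be the CIF value. C = FCA price + pre-shipment costs + freight + 0.74% × C
C − 0.74% × C = 285270.60 + 432.53 + 8874.28
0.9926 × C = 294577.41
C = 294577.41 / 0.9926 = 296773.53
Insurance premium = 0.74% × 296773.53 = 2196.12
Import duty = 296773.53 × 9% = 26709.62

CIF value: GBP 296773.53; import duty: GBP 26709.62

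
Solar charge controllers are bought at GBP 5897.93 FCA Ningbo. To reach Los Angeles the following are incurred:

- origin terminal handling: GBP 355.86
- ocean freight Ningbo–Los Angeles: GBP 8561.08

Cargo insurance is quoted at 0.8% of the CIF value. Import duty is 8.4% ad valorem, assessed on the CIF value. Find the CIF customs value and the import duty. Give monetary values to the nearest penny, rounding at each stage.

CIF value: GBP 14934.34; import duty: GBP 1254.48

Let C be the CIF value. C = FCA price + pre-shipment costs + freight + 0.8% × C
C − 0.8% × C = 5897.93 + 355.86 + 8561.08
0.992 × C = 14814.87
C = 14814.87 / 0.992 = 14934.34
Insurance premium = 0.8% × 14934.34 = 119.47
Import duty = 14934.34 × 8.4% = 1254.48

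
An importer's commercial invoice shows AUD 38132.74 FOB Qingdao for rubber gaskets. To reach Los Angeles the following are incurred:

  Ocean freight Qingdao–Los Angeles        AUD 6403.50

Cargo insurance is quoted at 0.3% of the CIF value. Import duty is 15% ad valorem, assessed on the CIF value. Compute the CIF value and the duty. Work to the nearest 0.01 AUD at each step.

CIF value: AUD 44670.25; import duty: AUD 6700.54

Let C be the CIF value. C = FOB price + freight + 0.3% × C
C − 0.3% × C = 38132.74 + 6403.50
0.997 × C = 44536.24
C = 44536.24 / 0.997 = 44670.25
Insurance premium = 0.3% × 44670.25 = 134.01
Import duty = 44670.25 × 15% = 6700.54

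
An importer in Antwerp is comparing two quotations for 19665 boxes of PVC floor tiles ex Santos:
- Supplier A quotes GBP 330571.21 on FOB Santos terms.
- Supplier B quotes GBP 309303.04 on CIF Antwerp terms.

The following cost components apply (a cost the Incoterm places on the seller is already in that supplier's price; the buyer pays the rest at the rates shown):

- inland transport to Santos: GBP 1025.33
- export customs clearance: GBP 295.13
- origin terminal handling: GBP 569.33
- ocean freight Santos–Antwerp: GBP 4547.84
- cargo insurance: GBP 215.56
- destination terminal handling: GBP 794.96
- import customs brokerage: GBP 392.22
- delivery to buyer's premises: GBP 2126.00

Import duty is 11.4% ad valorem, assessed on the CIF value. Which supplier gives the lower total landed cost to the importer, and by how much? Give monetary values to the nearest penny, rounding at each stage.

Supplier B is cheaper by GBP 28999.17

Supplier A (FOB):
CIF value = FOB price + freight + insurance = 330571.21 + 4547.84 + 215.56 = 335334.61
Import duty = 335334.61 × 11.4% = 38228.15
Buyer bears (A): 4547.84 + 215.56 + 794.96 + 392.22 + 2126.00 = 8076.58
Landed cost (A) = invoice 330571.21 + 8076.58 + duty 38228.15 = 376875.94
Supplier B (CIF):
The CIF price already equals the CIF value: 309303.04
Import duty = 309303.04 × 11.4% = 35260.55
Buyer bears (B): 794.96 + 392.22 + 2126.00 = 3313.18
Landed cost (B) = invoice 309303.04 + 3313.18 + duty 35260.55 = 347876.77
Difference = |376875.94 − 347876.77| = 28999.17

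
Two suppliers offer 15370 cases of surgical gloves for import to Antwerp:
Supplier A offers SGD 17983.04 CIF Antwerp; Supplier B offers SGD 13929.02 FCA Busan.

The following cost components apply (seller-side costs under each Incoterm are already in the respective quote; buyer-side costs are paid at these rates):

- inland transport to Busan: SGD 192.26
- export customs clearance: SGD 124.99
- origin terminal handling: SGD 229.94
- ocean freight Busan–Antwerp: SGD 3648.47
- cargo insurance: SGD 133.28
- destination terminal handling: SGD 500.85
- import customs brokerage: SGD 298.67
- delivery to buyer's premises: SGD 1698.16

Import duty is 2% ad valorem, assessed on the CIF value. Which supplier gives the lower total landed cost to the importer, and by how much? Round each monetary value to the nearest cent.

Supplier A (CIF):
The CIF price already equals the CIF value: 17983.04
Import duty = 17983.04 × 2% = 359.66
Buyer bears (A): 500.85 + 298.67 + 1698.16 = 2497.68
Landed cost (A) = invoice 17983.04 + 2497.68 + duty 359.66 = 20840.38
Supplier B (FCA):
CIF value = FCA price + origin terminal + freight + insurance = 13929.02 + 229.94 + 3648.47 + 133.28 = 17940.71
Import duty = 17940.71 × 2% = 358.81
Buyer bears (B): 229.94 + 3648.47 + 133.28 + 500.85 + 298.67 + 1698.16 = 6509.37
Landed cost (B) = invoice 13929.02 + 6509.37 + duty 358.81 = 20797.20
Difference = |20840.38 − 20797.20| = 43.18

Supplier B is cheaper by SGD 43.18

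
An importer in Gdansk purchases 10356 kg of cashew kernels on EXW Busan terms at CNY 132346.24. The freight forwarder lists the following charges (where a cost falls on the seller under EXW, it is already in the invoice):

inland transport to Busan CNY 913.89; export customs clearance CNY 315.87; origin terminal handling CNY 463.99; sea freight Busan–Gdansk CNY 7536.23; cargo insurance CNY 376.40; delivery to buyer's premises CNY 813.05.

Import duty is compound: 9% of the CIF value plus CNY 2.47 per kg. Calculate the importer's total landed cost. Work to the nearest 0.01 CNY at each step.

Total landed cost: CNY 181120.73

EXW: the seller makes goods available at their premises; the buyer bears all onward costs.
CIF value = EXW price + inland to port + export clearance + origin terminal + freight + insurance = 132346.24 + 913.89 + 315.87 + 463.99 + 7536.23 + 376.40 = 141952.62
Ad valorem component: 141952.62 × 9% = 12775.74
Specific component: 10356 × 2.47 = 25579.32
Import duty = 12775.74 + 25579.32 = 38355.06
Buyer bears: inland to port 913.89 + export clearance 315.87 + origin terminal 463.99 + freight 7536.23 + insurance 376.40 + delivery 813.05 + duty 38355.06 = 48774.49
Landed cost = invoice 132346.24 + 48774.49 = 181120.73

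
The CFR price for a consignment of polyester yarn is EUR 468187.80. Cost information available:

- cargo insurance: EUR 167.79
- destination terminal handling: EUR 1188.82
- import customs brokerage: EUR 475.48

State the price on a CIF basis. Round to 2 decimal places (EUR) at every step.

Not relevant to the conversion: brokerage, destination terminal — on the buyer under both terms; not part of either seller's price.
From CFR to CIF, the seller additionally bears: insurance.
CIF price = 468187.80 + 167.79 = 468355.59

CIF price: EUR 468355.59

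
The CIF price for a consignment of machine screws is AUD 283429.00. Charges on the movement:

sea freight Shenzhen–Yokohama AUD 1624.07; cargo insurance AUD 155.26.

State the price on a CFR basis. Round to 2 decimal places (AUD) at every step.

Not relevant to the conversion: freight — on the seller under both CIF and CFR; already in the CIF price and stays in the CFR price.
From CIF to CFR, the seller no longer bears: insurance.
CFR price = 283429.00 − 155.26 = 283273.74

CFR price: AUD 283273.74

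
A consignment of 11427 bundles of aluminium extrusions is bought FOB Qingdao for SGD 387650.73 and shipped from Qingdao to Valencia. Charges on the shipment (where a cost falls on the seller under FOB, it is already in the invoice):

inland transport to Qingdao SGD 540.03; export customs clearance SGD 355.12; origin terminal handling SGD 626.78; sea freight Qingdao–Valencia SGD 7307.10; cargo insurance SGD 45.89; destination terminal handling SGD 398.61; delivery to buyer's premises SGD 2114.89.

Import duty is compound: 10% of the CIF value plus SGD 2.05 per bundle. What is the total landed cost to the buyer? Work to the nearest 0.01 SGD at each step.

Total landed cost: SGD 460442.94

FOB: the seller bears costs until goods are on board at the origin port; the buyer bears freight, insurance and all costs thereafter.
Already in the invoice (seller's account under FOB): inland to port, export clearance, origin terminal — exclude.
CIF value = FOB price + freight + insurance = 387650.73 + 7307.10 + 45.89 = 395003.72
Ad valorem component: 395003.72 × 10% = 39500.37
Specific component: 11427 × 2.05 = 23425.35
Import duty = 39500.37 + 23425.35 = 62925.72
Buyer bears: freight 7307.10 + insurance 45.89 + destination terminal 398.61 + delivery 2114.89 + duty 62925.72 = 72792.21
Landed cost = invoice 387650.73 + 72792.21 = 460442.94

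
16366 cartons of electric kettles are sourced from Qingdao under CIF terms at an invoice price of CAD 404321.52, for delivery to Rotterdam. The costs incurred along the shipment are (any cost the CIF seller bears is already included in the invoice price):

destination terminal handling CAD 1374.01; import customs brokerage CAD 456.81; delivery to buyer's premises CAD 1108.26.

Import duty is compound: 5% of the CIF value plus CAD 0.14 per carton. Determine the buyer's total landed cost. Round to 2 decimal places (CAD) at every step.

CIF: the seller pays costs through ocean freight and marine insurance to the destination port.
The CIF price already equals the CIF value: 404321.52
Ad valorem component: 404321.52 × 5% = 20216.08
Specific component: 16366 × 0.14 = 2291.24
Import duty = 20216.08 + 2291.24 = 22507.32
Buyer bears: destination terminal 1374.01 + brokerage 456.81 + delivery 1108.26 + duty 22507.32 = 25446.40
Landed cost = invoice 404321.52 + 25446.40 = 429767.92

Total landed cost: CAD 429767.92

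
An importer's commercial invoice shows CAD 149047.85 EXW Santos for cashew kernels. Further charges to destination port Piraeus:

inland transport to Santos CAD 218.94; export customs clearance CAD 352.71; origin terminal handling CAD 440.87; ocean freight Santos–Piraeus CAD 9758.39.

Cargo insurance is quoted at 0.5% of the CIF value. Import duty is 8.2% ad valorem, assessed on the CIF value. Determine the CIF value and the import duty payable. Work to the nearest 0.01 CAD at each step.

CIF value: CAD 160621.87; import duty: CAD 13170.99

Let C be the CIF value. C = EXW price + pre-shipment costs + freight + 0.5% × C
C − 0.5% × C = 149047.85 + 218.94 + 352.71 + 440.87 + 9758.39
0.995 × C = 159818.76
C = 159818.76 / 0.995 = 160621.87
Insurance premium = 0.5% × 160621.87 = 803.11
Import duty = 160621.87 × 8.2% = 13170.99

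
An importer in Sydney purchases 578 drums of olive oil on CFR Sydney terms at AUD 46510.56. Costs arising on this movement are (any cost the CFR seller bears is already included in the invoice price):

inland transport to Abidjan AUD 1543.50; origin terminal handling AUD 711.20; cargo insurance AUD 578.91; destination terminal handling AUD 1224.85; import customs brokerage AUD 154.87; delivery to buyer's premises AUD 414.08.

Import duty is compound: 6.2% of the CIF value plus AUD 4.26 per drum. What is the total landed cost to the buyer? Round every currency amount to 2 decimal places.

Total landed cost: AUD 54265.10

CFR: the seller pays costs through ocean freight to the destination port, but not insurance.
Already in the invoice (seller's account under CFR): inland to port, origin terminal — exclude.
CIF value = CFR price + insurance = 46510.56 + 578.91 = 47089.47
Ad valorem component: 47089.47 × 6.2% = 2919.55
Specific component: 578 × 4.26 = 2462.28
Import duty = 2919.55 + 2462.28 = 5381.83
Buyer bears: insurance 578.91 + destination terminal 1224.85 + brokerage 154.87 + delivery 414.08 + duty 5381.83 = 7754.54
Landed cost = invoice 46510.56 + 7754.54 = 54265.10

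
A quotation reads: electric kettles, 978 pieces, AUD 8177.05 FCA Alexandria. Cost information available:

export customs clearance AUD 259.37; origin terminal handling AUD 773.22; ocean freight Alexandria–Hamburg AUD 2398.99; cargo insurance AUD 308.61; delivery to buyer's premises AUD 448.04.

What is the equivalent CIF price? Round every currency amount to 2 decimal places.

CIF price: AUD 11657.87

Not relevant to the conversion: export clearance — on the seller under both FCA and CIF; already in the FCA price and stays in the CIF price. delivery — on the buyer under both terms; not part of either seller's price.
From FCA to CIF, the seller additionally bears: origin terminal, freight, insurance.
CIF price = 8177.05 + 773.22 + 2398.99 + 308.61 = 11657.87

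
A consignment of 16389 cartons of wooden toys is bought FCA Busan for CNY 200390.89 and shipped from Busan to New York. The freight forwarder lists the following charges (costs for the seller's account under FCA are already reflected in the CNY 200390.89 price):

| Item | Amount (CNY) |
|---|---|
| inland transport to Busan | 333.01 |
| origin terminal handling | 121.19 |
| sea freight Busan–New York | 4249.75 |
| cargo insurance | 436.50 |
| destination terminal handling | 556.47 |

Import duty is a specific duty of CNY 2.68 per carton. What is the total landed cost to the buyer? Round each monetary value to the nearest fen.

FCA: the seller delivers export-cleared goods to the carrier; the buyer bears costs from that point.
Already in the invoice (seller's account under FCA): inland to port — exclude.
CIF value = FCA price + origin terminal + freight + insurance = 200390.89 + 121.19 + 4249.75 + 436.50 = 205198.33
Import duty = 16389 × 2.68 = 43922.52
Buyer bears: origin terminal 121.19 + freight 4249.75 + insurance 436.50 + destination terminal 556.47 + duty 43922.52 = 49286.43
Landed cost = invoice 200390.89 + 49286.43 = 249677.32

Total landed cost: CNY 249677.32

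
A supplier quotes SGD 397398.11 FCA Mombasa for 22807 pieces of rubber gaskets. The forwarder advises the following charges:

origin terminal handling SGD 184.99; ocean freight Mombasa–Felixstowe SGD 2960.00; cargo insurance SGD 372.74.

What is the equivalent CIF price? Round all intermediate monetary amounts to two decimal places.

CIF price: SGD 400915.84

From FCA to CIF, the seller additionally bears: origin terminal, freight, insurance.
CIF price = 397398.11 + 184.99 + 2960.00 + 372.74 = 400915.84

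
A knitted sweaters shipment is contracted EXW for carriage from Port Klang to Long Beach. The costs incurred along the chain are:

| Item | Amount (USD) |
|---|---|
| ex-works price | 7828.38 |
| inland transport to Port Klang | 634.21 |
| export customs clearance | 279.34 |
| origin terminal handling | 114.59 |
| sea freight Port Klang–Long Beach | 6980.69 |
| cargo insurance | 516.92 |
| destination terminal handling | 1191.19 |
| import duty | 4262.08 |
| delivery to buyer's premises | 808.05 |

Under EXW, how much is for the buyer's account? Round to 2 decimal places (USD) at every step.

EXW: the seller makes goods available at their premises; the buyer bears all onward costs.
Seller's account: goods 7828.38 = 7828.38
Buyer's account: inland to port 634.21 + export clearance 279.34 + origin terminal 114.59 + freight 6980.69 + insurance 516.92 + destination terminal 1191.19 + duty 4262.08 + delivery 808.05 = 14787.07

Buyer's account: USD 14787.07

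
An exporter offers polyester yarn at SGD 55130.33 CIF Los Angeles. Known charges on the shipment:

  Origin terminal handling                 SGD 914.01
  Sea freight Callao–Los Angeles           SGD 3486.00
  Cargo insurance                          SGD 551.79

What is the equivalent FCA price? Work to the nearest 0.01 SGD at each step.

From CIF to FCA, the seller no longer bears: origin terminal, freight, insurance.
FCA price = 55130.33 − 914.01 − 3486.00 − 551.79 = 50178.53

FCA price: SGD 50178.53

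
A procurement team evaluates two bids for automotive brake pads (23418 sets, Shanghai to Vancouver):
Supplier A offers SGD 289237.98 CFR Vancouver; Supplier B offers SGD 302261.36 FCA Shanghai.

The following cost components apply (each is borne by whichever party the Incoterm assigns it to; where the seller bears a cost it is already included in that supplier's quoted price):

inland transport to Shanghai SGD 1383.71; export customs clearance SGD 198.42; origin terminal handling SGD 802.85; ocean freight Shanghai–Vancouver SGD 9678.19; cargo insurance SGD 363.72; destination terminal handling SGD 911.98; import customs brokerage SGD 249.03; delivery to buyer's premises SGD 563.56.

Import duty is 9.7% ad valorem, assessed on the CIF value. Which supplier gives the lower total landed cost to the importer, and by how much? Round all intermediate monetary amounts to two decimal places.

Supplier A (CFR):
CIF value = CFR price + insurance = 289237.98 + 363.72 = 289601.70
Import duty = 289601.70 × 9.7% = 28091.36
Buyer bears (A): 363.72 + 911.98 + 249.03 + 563.56 = 2088.29
Landed cost (A) = invoice 289237.98 + 2088.29 + duty 28091.36 = 319417.63
Supplier B (FCA):
CIF value = FCA price + origin terminal + freight + insurance = 302261.36 + 802.85 + 9678.19 + 363.72 = 313106.12
Import duty = 313106.12 × 9.7% = 30371.29
Buyer bears (B): 802.85 + 9678.19 + 363.72 + 911.98 + 249.03 + 563.56 = 12569.33
Landed cost (B) = invoice 302261.36 + 12569.33 + duty 30371.29 = 345201.98
Difference = |319417.63 − 345201.98| = 25784.35

Supplier A is cheaper by SGD 25784.35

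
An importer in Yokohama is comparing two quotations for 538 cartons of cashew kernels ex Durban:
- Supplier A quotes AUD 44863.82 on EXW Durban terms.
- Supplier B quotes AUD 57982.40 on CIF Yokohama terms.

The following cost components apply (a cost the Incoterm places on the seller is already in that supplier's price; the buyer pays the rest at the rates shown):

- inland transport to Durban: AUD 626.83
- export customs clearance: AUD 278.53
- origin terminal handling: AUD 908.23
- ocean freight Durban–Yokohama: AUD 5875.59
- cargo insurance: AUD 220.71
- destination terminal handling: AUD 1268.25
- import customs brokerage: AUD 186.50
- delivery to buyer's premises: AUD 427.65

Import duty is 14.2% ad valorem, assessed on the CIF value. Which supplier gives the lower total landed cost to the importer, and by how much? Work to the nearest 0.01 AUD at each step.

Supplier A (EXW):
CIF value = EXW price + inland to port + export clearance + origin terminal + freight + insurance = 44863.82 + 626.83 + 278.53 + 908.23 + 5875.59 + 220.71 = 52773.71
Import duty = 52773.71 × 14.2% = 7493.87
Buyer bears (A): 626.83 + 278.53 + 908.23 + 5875.59 + 220.71 + 1268.25 + 186.50 + 427.65 = 9792.29
Landed cost (A) = invoice 44863.82 + 9792.29 + duty 7493.87 = 62149.98
Supplier B (CIF):
The CIF price already equals the CIF value: 57982.40
Import duty = 57982.40 × 14.2% = 8233.50
Buyer bears (B): 1268.25 + 186.50 + 427.65 = 1882.40
Landed cost (B) = invoice 57982.40 + 1882.40 + duty 8233.50 = 68098.30
Difference = |62149.98 − 68098.30| = 5948.32

Supplier A is cheaper by AUD 5948.32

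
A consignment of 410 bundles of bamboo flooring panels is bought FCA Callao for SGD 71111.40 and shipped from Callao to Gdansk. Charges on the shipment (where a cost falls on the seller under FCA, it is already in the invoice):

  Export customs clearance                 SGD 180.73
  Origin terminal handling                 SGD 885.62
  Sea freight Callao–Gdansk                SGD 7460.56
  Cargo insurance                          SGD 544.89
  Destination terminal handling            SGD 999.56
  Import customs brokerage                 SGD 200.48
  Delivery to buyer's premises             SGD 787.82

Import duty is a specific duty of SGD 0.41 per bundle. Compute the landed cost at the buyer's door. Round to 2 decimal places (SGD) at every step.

Total landed cost: SGD 82158.43

FCA: the seller delivers export-cleared goods to the carrier; the buyer bears costs from that point.
Already in the invoice (seller's account under FCA): export clearance — exclude.
CIF value = FCA price + origin terminal + freight + insurance = 71111.40 + 885.62 + 7460.56 + 544.89 = 80002.47
Import duty = 410 × 0.41 = 168.10
Buyer bears: origin terminal 885.62 + freight 7460.56 + insurance 544.89 + destination terminal 999.56 + brokerage 200.48 + delivery 787.82 + duty 168.10 = 11047.03
Landed cost = invoice 71111.40 + 11047.03 = 82158.43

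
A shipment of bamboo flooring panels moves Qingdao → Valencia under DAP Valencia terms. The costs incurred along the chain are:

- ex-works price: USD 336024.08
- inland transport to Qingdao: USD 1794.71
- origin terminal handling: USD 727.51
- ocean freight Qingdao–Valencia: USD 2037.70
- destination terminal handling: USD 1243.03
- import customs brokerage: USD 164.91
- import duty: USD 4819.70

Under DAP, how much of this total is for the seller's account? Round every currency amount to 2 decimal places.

Seller's account: USD 341827.03

DAP: the seller bears all costs to the named destination except import duty and clearance.
Seller's account: goods 336024.08 + inland to port 1794.71 + origin terminal 727.51 + freight 2037.70 + destination terminal 1243.03 = 341827.03
Buyer's account: brokerage 164.91 + duty 4819.70 = 4984.61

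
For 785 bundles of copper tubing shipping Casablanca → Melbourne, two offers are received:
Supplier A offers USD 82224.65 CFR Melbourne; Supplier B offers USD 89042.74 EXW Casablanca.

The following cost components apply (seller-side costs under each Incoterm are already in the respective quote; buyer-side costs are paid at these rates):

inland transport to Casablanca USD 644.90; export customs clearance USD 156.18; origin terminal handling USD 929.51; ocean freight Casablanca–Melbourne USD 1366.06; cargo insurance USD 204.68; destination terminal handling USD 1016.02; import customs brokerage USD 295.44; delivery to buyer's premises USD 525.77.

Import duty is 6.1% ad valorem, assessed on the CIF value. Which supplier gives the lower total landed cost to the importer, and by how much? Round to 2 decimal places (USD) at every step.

Supplier A is cheaper by USD 10519.54

Supplier A (CFR):
CIF value = CFR price + insurance = 82224.65 + 204.68 = 82429.33
Import duty = 82429.33 × 6.1% = 5028.19
Buyer bears (A): 204.68 + 1016.02 + 295.44 + 525.77 = 2041.91
Landed cost (A) = invoice 82224.65 + 2041.91 + duty 5028.19 = 89294.75
Supplier B (EXW):
CIF value = EXW price + inland to port + export clearance + origin terminal + freight + insurance = 89042.74 + 644.90 + 156.18 + 929.51 + 1366.06 + 204.68 = 92344.07
Import duty = 92344.07 × 6.1% = 5632.99
Buyer bears (B): 644.90 + 156.18 + 929.51 + 1366.06 + 204.68 + 1016.02 + 295.44 + 525.77 = 5138.56
Landed cost (B) = invoice 89042.74 + 5138.56 + duty 5632.99 = 99814.29
Difference = |89294.75 − 99814.29| = 10519.54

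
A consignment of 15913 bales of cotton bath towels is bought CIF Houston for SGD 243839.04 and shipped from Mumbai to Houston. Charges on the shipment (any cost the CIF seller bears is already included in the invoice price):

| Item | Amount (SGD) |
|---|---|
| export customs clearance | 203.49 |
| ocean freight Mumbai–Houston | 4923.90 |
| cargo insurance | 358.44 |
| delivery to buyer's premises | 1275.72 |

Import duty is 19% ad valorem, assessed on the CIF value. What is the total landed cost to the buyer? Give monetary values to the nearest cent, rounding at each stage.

Total landed cost: SGD 291444.18

CIF: the seller pays costs through ocean freight and marine insurance to the destination port.
Already in the invoice (seller's account under CIF): export clearance, freight, insurance — exclude.
The CIF price already equals the CIF value: 243839.04
Import duty = 243839.04 × 19% = 46329.42
Buyer bears: delivery 1275.72 + duty 46329.42 = 47605.14
Landed cost = invoice 243839.04 + 47605.14 = 291444.18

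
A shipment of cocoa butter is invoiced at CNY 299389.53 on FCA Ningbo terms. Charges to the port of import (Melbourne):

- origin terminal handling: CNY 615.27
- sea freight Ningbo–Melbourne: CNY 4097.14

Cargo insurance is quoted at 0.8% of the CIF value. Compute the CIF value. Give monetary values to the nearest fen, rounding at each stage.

Let C be the CIF value. C = FCA price + pre-shipment costs + freight + 0.8% × C
C − 0.8% × C = 299389.53 + 615.27 + 4097.14
0.992 × C = 304101.94
C = 304101.94 / 0.992 = 306554.38
Insurance premium = 0.8% × 306554.38 = 2452.44

CIF value: CNY 306554.38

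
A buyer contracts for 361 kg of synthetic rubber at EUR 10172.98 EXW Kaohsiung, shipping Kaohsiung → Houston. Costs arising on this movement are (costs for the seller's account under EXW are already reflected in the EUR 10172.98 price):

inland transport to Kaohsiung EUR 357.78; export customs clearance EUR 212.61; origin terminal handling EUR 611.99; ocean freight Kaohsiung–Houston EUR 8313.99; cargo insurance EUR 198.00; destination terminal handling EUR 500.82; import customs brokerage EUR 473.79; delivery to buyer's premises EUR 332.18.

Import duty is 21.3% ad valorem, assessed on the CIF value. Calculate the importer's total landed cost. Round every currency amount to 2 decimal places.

EXW: the seller makes goods available at their premises; the buyer bears all onward costs.
CIF value = EXW price + inland to port + export clearance + origin terminal + freight + insurance = 10172.98 + 357.78 + 212.61 + 611.99 + 8313.99 + 198.00 = 19867.35
Import duty = 19867.35 × 21.3% = 4231.75
Buyer bears: inland to port 357.78 + export clearance 212.61 + origin terminal 611.99 + freight 8313.99 + insurance 198.00 + destination terminal 500.82 + brokerage 473.79 + delivery 332.18 + duty 4231.75 = 15232.91
Landed cost = invoice 10172.98 + 15232.91 = 25405.89

Total landed cost: EUR 25405.89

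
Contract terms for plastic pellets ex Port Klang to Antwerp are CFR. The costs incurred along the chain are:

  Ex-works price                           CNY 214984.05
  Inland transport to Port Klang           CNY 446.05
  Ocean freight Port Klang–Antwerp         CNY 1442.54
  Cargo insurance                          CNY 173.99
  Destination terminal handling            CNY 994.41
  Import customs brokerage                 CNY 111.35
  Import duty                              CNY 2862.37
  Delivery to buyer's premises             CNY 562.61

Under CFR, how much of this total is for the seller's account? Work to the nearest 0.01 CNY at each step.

CFR: the seller pays costs through ocean freight to the destination port, but not insurance.
Seller's account: goods 214984.05 + inland to port 446.05 + freight 1442.54 = 216872.64
Buyer's account: insurance 173.99 + destination terminal 994.41 + brokerage 111.35 + duty 2862.37 + delivery 562.61 = 4704.73

Seller's account: CNY 216872.64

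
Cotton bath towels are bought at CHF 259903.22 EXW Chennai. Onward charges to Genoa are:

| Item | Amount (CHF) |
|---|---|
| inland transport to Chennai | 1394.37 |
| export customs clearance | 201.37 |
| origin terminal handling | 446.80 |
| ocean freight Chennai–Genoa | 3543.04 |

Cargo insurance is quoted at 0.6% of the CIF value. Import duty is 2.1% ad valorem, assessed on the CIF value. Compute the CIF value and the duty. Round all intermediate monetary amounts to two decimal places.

CIF value: CHF 267091.35; import duty: CHF 5608.92

Let C be the CIF value. C = EXW price + pre-shipment costs + freight + 0.6% × C
C − 0.6% × C = 259903.22 + 1394.37 + 201.37 + 446.80 + 3543.04
0.994 × C = 265488.80
C = 265488.80 / 0.994 = 267091.35
Insurance premium = 0.6% × 267091.35 = 1602.55
Import duty = 267091.35 × 2.1% = 5608.92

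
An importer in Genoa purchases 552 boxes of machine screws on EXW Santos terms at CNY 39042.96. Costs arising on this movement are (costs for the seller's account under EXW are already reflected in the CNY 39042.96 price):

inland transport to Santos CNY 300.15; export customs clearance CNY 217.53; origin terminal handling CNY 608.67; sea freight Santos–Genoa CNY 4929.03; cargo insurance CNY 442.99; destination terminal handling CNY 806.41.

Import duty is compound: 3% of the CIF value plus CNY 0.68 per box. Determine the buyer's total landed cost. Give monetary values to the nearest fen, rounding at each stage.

EXW: the seller makes goods available at their premises; the buyer bears all onward costs.
CIF value = EXW price + inland to port + export clearance + origin terminal + freight + insurance = 39042.96 + 300.15 + 217.53 + 608.67 + 4929.03 + 442.99 = 45541.33
Ad valorem component: 45541.33 × 3% = 1366.24
Specific component: 552 × 0.68 = 375.36
Import duty = 1366.24 + 375.36 = 1741.60
Buyer bears: inland to port 300.15 + export clearance 217.53 + origin terminal 608.67 + freight 4929.03 + insurance 442.99 + destination terminal 806.41 + duty 1741.60 = 9046.38
Landed cost = invoice 39042.96 + 9046.38 = 48089.34

Total landed cost: CNY 48089.34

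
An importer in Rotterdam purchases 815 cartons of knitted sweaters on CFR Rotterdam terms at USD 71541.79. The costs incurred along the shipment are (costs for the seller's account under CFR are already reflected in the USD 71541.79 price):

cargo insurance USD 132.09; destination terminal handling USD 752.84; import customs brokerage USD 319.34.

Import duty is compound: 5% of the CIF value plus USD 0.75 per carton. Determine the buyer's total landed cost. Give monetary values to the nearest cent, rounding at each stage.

Total landed cost: USD 76941.00

CFR: the seller pays costs through ocean freight to the destination port, but not insurance.
CIF value = CFR price + insurance = 71541.79 + 132.09 = 71673.88
Ad valorem component: 71673.88 × 5% = 3583.69
Specific component: 815 × 0.75 = 611.25
Import duty = 3583.69 + 611.25 = 4194.94
Buyer bears: insurance 132.09 + destination terminal 752.84 + brokerage 319.34 + duty 4194.94 = 5399.21
Landed cost = invoice 71541.79 + 5399.21 = 76941.00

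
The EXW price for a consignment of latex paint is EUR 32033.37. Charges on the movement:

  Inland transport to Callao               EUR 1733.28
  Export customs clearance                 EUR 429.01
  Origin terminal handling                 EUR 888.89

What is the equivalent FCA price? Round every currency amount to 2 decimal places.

Not relevant to the conversion: origin terminal — on the buyer under both terms; not part of either seller's price.
From EXW to FCA, the seller additionally bears: inland to port, export clearance.
FCA price = 32033.37 + 1733.28 + 429.01 = 34195.66

FCA price: EUR 34195.66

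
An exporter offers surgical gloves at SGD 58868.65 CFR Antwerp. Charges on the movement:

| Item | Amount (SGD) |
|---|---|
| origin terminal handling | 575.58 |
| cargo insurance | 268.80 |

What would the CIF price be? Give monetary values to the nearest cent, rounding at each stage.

CIF price: SGD 59137.45

Not relevant to the conversion: origin terminal — on the seller under both CFR and CIF; already in the CFR price and stays in the CIF price.
From CFR to CIF, the seller additionally bears: insurance.
CIF price = 58868.65 + 268.80 = 59137.45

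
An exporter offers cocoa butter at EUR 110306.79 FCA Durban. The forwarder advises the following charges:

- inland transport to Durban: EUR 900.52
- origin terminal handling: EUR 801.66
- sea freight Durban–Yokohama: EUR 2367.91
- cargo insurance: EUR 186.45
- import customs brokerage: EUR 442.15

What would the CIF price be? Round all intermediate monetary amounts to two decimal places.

Not relevant to the conversion: inland to port — on the seller under both FCA and CIF; already in the FCA price and stays in the CIF price. brokerage — on the buyer under both terms; not part of either seller's price.
From FCA to CIF, the seller additionally bears: origin terminal, freight, insurance.
CIF price = 110306.79 + 801.66 + 2367.91 + 186.45 = 113662.81

CIF price: EUR 113662.81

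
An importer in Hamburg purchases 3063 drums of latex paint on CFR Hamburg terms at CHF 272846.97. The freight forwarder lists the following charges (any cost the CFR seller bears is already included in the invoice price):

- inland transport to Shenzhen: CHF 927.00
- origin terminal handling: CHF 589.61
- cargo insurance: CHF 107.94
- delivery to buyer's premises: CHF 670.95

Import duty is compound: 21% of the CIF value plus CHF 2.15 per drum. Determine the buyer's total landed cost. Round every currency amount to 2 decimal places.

Total landed cost: CHF 337531.84

CFR: the seller pays costs through ocean freight to the destination port, but not insurance.
Already in the invoice (seller's account under CFR): inland to port, origin terminal — exclude.
CIF value = CFR price + insurance = 272846.97 + 107.94 = 272954.91
Ad valorem component: 272954.91 × 21% = 57320.53
Specific component: 3063 × 2.15 = 6585.45
Import duty = 57320.53 + 6585.45 = 63905.98
Buyer bears: insurance 107.94 + delivery 670.95 + duty 63905.98 = 64684.87
Landed cost = invoice 272846.97 + 64684.87 = 337531.84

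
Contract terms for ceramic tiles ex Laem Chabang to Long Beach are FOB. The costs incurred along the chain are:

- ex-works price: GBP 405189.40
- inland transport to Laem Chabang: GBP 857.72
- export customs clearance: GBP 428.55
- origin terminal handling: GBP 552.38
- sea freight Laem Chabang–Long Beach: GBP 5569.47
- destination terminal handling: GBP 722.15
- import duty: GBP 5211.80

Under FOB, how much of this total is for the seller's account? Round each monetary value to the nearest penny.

Seller's account: GBP 407028.05

FOB: the seller bears costs until goods are on board at the origin port; the buyer bears freight, insurance and all costs thereafter.
Seller's account: goods 405189.40 + inland to port 857.72 + export clearance 428.55 + origin terminal 552.38 = 407028.05
Buyer's account: freight 5569.47 + destination terminal 722.15 + duty 5211.80 = 11503.42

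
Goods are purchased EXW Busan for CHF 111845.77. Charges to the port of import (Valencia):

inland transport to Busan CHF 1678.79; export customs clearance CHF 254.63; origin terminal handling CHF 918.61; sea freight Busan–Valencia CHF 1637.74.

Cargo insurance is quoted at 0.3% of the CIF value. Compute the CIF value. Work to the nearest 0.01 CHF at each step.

CIF value: CHF 116685.60

Let C be the CIF value. C = EXW price + pre-shipment costs + freight + 0.3% × C
C − 0.3% × C = 111845.77 + 1678.79 + 254.63 + 918.61 + 1637.74
0.997 × C = 116335.54
C = 116335.54 / 0.997 = 116685.60
Insurance premium = 0.3% × 116685.60 = 350.06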